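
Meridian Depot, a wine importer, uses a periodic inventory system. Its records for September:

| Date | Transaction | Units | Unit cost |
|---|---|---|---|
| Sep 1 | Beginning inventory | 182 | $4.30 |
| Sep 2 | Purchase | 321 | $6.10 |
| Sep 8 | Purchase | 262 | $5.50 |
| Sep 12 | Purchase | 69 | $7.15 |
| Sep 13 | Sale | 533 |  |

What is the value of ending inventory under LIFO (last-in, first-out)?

Sep 13, 533 sold [LIFO — newest first]: 69 @ $7.15 + 262 @ $5.50 + 202 @ $6.10 = $3,166.55
Ending inventory: 182 @ $4.30 + 119 @ $6.10 = $1,508.50
Check: goods available $4,675.05 = COGS $3,166.55 + ending $1,508.50

Ending inventory = $1,508.50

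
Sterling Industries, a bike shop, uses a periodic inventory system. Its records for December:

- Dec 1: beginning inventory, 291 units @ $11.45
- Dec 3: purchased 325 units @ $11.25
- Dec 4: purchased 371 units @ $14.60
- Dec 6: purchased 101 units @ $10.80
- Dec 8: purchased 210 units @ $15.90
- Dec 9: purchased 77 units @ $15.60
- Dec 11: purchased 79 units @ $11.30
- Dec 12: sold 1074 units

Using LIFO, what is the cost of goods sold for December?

COGS = $14,595.30

Dec 12, 1074 sold [LIFO — newest first]: 79 @ $11.30 + 77 @ $15.60 + 210 @ $15.90 + 101 @ $10.80 + 371 @ $14.60 + 236 @ $11.25 = $14,595.30
Ending inventory: 291 @ $11.45 + 89 @ $11.25 = $4,333.20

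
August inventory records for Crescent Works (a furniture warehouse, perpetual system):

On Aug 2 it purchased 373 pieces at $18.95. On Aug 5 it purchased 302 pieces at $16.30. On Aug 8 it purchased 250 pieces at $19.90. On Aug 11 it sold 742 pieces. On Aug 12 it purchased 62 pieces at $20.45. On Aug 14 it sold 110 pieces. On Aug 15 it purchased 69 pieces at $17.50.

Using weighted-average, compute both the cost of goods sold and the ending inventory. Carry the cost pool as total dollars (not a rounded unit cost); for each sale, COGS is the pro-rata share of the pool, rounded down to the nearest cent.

After Aug 2: 373 on hand, pool $7,068.35 (≈ $18.9500 each)
After Aug 5: 675 on hand, pool $11,990.95 (≈ $17.7644 each)
After Aug 8: 925 on hand, pool $16,965.95 (≈ $18.3416 each)
Aug 11, sell 742: 742/925 × $16,965.95 → $13,609.44
After Aug 12: 245 on hand, pool $4,624.41 (≈ $18.8751 each)
Aug 14, sell 110: 110/245 × $4,624.41 → $2,076.26
After Aug 15: 204 on hand, pool $3,755.65 (≈ $18.4100 each)
Total COGS = $13,609.44 + $2,076.26 = $15,685.70
Ending inventory (cost pool remaining) = $3,755.65

COGS = $15,685.70; ending inventory = $3,755.65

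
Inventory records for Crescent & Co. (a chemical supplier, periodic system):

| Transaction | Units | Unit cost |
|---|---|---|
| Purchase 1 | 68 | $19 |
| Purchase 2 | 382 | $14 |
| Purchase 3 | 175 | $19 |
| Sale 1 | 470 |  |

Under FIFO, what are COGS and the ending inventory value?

COGS = $7,020; ending inventory = $2,945

Sale 1 (470) [FIFO — oldest first]: 68 @ $19 + 382 @ $14 + 20 @ $19 = $7,020
Ending inventory: 155 @ $19 = $2,945
Check: goods available $9,965 = COGS $7,020 + ending $2,945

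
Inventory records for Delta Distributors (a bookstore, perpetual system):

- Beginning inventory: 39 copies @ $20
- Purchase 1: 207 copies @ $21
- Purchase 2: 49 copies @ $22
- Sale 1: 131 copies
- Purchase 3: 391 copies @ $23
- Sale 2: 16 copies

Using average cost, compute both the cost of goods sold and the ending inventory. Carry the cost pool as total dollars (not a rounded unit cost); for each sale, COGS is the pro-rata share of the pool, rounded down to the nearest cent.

After Beginning: 39 on hand, pool $780.00 (≈ $20.0000 each)
After Purchase 1: 246 on hand, pool $5,127.00 (≈ $20.8415 each)
After Purchase 2: 295 on hand, pool $6,205.00 (≈ $21.0339 each)
Sale 1, sell 131: 131/295 × $6,205.00 → $2,755.44
After Purchase 3: 555 on hand, pool $12,442.56 (≈ $22.4190 each)
Sale 2, sell 16: 16/555 × $12,442.56 → $358.70
Total COGS = $2,755.44 + $358.70 = $3,114.14
Ending inventory (cost pool remaining) = $12,083.86

COGS = $3,114.14; ending inventory = $12,083.86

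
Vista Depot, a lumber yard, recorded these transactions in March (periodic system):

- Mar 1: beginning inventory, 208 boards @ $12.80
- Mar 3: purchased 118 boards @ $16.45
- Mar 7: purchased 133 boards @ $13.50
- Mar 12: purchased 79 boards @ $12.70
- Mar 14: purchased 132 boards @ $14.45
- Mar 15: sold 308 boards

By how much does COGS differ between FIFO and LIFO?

FIFO COGS: 208 @ $12.80 + 100 @ $16.45 = $4,307.40
LIFO COGS: 132 @ $14.45 + 79 @ $12.70 + 97 @ $13.50 = $4,220.20
Difference = |$4,307.40 − $4,220.20| = $87.20

$87.20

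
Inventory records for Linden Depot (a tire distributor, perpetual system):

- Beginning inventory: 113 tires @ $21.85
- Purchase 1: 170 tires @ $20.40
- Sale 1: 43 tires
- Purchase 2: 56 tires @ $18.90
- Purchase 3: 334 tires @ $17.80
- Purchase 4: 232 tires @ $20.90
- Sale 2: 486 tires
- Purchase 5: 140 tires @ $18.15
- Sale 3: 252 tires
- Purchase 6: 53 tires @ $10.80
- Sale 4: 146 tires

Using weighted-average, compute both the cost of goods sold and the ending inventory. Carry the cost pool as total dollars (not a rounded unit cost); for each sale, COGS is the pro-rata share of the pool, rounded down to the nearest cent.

COGS = $17,859.80; ending inventory = $3,043.05

After Beginning: 113 on hand, pool $2,469.05 (≈ $21.8500 each)
After Purchase 1: 283 on hand, pool $5,937.05 (≈ $20.9790 each)
Sale 1, sell 43: 43/283 × $5,937.05 → $902.09
After Purchase 2: 296 on hand, pool $6,093.36 (≈ $20.5857 each)
After Purchase 3: 630 on hand, pool $12,038.56 (≈ $19.1088 each)
After Purchase 4: 862 on hand, pool $16,887.36 (≈ $19.5909 each)
Sale 2, sell 486: 486/862 × $16,887.36 → $9,521.17
After Purchase 5: 516 on hand, pool $9,907.19 (≈ $19.2000 each)
Sale 3, sell 252: 252/516 × $9,907.19 → $4,838.39
After Purchase 6: 317 on hand, pool $5,641.20 (≈ $17.7956 each)
Sale 4, sell 146: 146/317 × $5,641.20 → $2,598.15
Total COGS = $902.09 + $9,521.17 + $4,838.39 + $2,598.15 = $17,859.80
Ending inventory (cost pool remaining) = $3,043.05
Check: goods available $20,902.85 = COGS $17,859.80 + ending $3,043.05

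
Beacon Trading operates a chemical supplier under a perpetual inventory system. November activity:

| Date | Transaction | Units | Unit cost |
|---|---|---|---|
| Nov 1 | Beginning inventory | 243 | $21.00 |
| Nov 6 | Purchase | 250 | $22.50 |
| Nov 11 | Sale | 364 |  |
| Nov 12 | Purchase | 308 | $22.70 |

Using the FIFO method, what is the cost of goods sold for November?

COGS = $7,825.50

Nov 11, 364 sold [FIFO — oldest first]: 243 @ $21.00 + 121 @ $22.50 = $7,825.50
Ending inventory: 129 @ $22.50 + 308 @ $22.70 = $9,894.10
Check: goods available $17,719.60 = COGS $7,825.50 + ending $9,894.10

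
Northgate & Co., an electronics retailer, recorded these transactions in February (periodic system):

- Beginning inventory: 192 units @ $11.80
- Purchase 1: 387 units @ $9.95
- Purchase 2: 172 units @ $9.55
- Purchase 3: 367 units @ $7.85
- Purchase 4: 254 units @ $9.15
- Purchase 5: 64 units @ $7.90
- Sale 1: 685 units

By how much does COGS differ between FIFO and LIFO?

FIFO COGS: 192 @ $11.80 + 387 @ $9.95 + 106 @ $9.55 = $7,128.55
LIFO COGS: 64 @ $7.90 + 254 @ $9.15 + 367 @ $7.85 = $5,710.65
Difference = |$7,128.55 − $5,710.65| = $1,417.90

$1,417.90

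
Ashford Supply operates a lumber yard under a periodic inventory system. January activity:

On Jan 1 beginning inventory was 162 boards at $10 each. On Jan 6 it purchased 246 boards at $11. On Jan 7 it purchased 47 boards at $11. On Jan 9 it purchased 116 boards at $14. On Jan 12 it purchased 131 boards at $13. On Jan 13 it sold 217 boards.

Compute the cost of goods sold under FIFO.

COGS = $2,225

Jan 13, 217 sold [FIFO — oldest first]: 162 @ $10 + 55 @ $11 = $2,225
Ending inventory: 191 @ $11 + 47 @ $11 + 116 @ $14 + 131 @ $13 = $5,945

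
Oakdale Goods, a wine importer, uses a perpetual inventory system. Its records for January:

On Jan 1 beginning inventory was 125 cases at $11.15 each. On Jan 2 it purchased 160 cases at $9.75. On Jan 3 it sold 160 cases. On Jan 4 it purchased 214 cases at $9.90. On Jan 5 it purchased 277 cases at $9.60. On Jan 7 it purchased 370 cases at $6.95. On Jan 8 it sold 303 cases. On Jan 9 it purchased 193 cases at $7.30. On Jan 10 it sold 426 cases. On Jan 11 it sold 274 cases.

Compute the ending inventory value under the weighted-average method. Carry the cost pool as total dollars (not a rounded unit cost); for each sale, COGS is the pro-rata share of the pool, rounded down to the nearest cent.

Ending inventory = $1,486.19

After Jan 1: 125 on hand, pool $1,393.75 (≈ $11.1500 each)
After Jan 2: 285 on hand, pool $2,953.75 (≈ $10.3640 each)
Jan 3, sell 160: 160/285 × $2,953.75 → $1,658.24
After Jan 4: 339 on hand, pool $3,414.11 (≈ $10.0711 each)
After Jan 5: 616 on hand, pool $6,073.31 (≈ $9.8593 each)
After Jan 7: 986 on hand, pool $8,644.81 (≈ $8.7676 each)
Jan 8, sell 303: 303/986 × $8,644.81 → $2,656.56
After Jan 9: 876 on hand, pool $7,397.15 (≈ $8.4442 each)
Jan 10, sell 426: 426/876 × $7,397.15 → $3,597.24
Jan 11, sell 274: 274/450 × $3,799.91 → $2,313.72
Total COGS = $1,658.24 + $2,656.56 + $3,597.24 + $2,313.72 = $10,225.76
Ending inventory (cost pool remaining) = $1,486.19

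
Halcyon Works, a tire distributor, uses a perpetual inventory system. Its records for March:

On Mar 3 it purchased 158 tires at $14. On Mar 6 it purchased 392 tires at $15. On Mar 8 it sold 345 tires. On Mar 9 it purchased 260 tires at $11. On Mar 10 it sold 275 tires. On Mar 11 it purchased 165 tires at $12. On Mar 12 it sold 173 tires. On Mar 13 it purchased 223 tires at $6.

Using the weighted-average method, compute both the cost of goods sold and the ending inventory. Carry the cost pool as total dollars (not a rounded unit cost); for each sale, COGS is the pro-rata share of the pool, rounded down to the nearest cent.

COGS = $10,685.96; ending inventory = $3,584.04

After Mar 3: 158 on hand, pool $2,212.00 (≈ $14.0000 each)
After Mar 6: 550 on hand, pool $8,092.00 (≈ $14.7127 each)
Mar 8, sell 345: 345/550 × $8,092.00 → $5,075.89
After Mar 9: 465 on hand, pool $5,876.11 (≈ $12.6368 each)
Mar 10, sell 275: 275/465 × $5,876.11 → $3,475.11
After Mar 11: 355 on hand, pool $4,381.00 (≈ $12.3408 each)
Mar 12, sell 173: 173/355 × $4,381.00 → $2,134.96
After Mar 13: 405 on hand, pool $3,584.04 (≈ $8.8495 each)
Total COGS = $5,075.89 + $3,475.11 + $2,134.96 = $10,685.96
Ending inventory (cost pool remaining) = $3,584.04
Check: goods available $14,270.00 = COGS $10,685.96 + ending $3,584.04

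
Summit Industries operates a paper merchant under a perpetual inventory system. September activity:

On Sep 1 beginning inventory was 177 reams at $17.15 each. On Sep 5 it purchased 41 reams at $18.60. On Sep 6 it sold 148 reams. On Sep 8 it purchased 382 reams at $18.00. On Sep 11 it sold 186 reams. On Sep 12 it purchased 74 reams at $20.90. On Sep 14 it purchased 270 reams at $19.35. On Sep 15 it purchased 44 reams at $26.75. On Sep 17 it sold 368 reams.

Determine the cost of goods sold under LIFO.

Sep 6, 148 sold [LIFO — newest first]: 41 @ $18.60 + 107 @ $17.15 = $2,597.65
Sep 11, 186 sold [LIFO — newest first]: 186 @ $18.00 = $3,348.00
Sep 17, 368 sold [LIFO — newest first]: 44 @ $26.75 + 270 @ $19.35 + 54 @ $20.90 = $7,530.10
Total COGS = $2,597.65 + $3,348.00 + $7,530.10 = $13,475.75
Ending inventory: 70 @ $17.15 + 196 @ $18.00 + 20 @ $20.90 = $5,146.50

COGS = $13,475.75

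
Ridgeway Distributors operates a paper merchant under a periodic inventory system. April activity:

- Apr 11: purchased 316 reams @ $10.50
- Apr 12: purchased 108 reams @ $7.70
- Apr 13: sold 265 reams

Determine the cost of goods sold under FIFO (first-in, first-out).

Apr 13, 265 sold [FIFO — oldest first]: 265 @ $10.50 = $2,782.50
Ending inventory: 51 @ $10.50 + 108 @ $7.70 = $1,367.10

COGS = $2,782.50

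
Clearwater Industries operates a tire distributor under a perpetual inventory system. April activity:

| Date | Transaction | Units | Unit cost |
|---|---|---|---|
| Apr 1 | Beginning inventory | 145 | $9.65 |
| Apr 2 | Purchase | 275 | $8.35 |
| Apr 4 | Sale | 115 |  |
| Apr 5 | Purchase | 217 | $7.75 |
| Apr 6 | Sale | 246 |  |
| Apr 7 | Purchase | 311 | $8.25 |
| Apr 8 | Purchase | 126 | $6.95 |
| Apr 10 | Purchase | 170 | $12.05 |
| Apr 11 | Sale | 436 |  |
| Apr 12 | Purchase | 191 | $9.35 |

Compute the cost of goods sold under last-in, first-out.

COGS = $6,963.35

Apr 4, 115 sold [LIFO — newest first]: 115 @ $8.35 = $960.25
Apr 6, 246 sold [LIFO — newest first]: 217 @ $7.75 + 29 @ $8.35 = $1,923.90
Apr 11, 436 sold [LIFO — newest first]: 170 @ $12.05 + 126 @ $6.95 + 140 @ $8.25 = $4,079.20
Total COGS = $960.25 + $1,923.90 + $4,079.20 = $6,963.35
Ending inventory: 145 @ $9.65 + 131 @ $8.35 + 171 @ $8.25 + 191 @ $9.35 = $5,689.70
Check: goods available $12,653.05 = COGS $6,963.35 + ending $5,689.70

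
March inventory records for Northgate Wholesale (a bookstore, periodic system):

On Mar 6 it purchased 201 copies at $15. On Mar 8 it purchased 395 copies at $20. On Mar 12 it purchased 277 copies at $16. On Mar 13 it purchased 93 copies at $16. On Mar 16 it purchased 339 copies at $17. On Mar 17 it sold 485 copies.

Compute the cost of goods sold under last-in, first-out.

Mar 17, 485 sold [LIFO — newest first]: 339 @ $17 + 93 @ $16 + 53 @ $16 = $8,099
Ending inventory: 201 @ $15 + 395 @ $20 + 224 @ $16 = $14,499

COGS = $8,099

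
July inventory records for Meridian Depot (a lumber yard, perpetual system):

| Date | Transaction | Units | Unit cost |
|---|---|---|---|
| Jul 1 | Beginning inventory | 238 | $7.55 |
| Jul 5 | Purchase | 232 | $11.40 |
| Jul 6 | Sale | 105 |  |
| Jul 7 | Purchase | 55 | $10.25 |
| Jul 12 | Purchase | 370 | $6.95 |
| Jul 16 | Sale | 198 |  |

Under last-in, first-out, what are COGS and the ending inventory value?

Jul 6, 105 sold [LIFO — newest first]: 105 @ $11.40 = $1,197.00
Jul 16, 198 sold [LIFO — newest first]: 198 @ $6.95 = $1,376.10
Total COGS = $1,197.00 + $1,376.10 = $2,573.10
Ending inventory: 238 @ $7.55 + 127 @ $11.40 + 55 @ $10.25 + 172 @ $6.95 = $5,003.85

COGS = $2,573.10; ending inventory = $5,003.85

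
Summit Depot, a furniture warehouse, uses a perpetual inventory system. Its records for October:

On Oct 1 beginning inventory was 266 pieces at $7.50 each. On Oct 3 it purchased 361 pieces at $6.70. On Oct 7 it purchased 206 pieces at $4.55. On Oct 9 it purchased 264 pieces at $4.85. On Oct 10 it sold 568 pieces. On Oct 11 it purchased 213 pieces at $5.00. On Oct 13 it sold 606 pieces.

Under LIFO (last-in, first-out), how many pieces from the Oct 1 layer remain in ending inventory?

136

Oct 10, 568 sold [LIFO — newest first]: 264 @ $4.85 + 206 @ $4.55 + 98 @ $6.70 = $2,874.30
Oct 13, 606 sold [LIFO — newest first]: 213 @ $5.00 + 263 @ $6.70 + 130 @ $7.50 = $3,802.10
Total COGS = $2,874.30 + $3,802.10 = $6,676.40
Ending inventory: 136 @ $7.50 = $1,020.00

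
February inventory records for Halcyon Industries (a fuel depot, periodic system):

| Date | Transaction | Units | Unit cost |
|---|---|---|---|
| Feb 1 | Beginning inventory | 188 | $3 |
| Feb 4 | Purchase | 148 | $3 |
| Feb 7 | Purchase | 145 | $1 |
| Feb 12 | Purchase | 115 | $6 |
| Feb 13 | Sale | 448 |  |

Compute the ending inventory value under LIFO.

Feb 13, 448 sold [LIFO — newest first]: 115 @ $6 + 145 @ $1 + 148 @ $3 + 40 @ $3 = $1,399
Ending inventory: 148 @ $3 = $444

Ending inventory = $444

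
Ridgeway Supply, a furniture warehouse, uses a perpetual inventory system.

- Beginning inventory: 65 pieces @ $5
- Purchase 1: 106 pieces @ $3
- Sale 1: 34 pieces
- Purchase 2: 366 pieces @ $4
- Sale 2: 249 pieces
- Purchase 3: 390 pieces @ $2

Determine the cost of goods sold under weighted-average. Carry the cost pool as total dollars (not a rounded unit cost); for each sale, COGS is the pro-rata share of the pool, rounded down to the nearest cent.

COGS = $1,107.58

After Beginning: 65 on hand, pool $325.00 (≈ $5.0000 each)
After Purchase 1: 171 on hand, pool $643.00 (≈ $3.7602 each)
Sale 1, sell 34: 34/171 × $643.00 → $127.84
After Purchase 2: 503 on hand, pool $1,979.16 (≈ $3.9347 each)
Sale 2, sell 249: 249/503 × $1,979.16 → $979.74
After Purchase 3: 644 on hand, pool $1,779.42 (≈ $2.7631 each)
Total COGS = $127.84 + $979.74 = $1,107.58
Ending inventory (cost pool remaining) = $1,779.42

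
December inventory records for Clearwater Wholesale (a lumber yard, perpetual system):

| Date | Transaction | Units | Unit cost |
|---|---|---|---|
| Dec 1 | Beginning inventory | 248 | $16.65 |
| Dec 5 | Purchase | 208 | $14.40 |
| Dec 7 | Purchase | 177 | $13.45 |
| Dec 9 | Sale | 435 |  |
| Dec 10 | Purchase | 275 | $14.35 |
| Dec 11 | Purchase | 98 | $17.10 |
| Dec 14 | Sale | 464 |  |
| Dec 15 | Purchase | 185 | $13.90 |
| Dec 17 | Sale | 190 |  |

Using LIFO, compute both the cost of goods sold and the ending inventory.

Dec 9, 435 sold [LIFO — newest first]: 177 @ $13.45 + 208 @ $14.40 + 50 @ $16.65 = $6,208.35
Dec 14, 464 sold [LIFO — newest first]: 98 @ $17.10 + 275 @ $14.35 + 91 @ $16.65 = $7,137.20
Dec 17, 190 sold [LIFO — newest first]: 185 @ $13.90 + 5 @ $16.65 = $2,654.75
Total COGS = $6,208.35 + $7,137.20 + $2,654.75 = $16,000.30
Ending inventory: 102 @ $16.65 = $1,698.30
Check: goods available $17,698.60 = COGS $16,000.30 + ending $1,698.30

COGS = $16,000.30; ending inventory = $1,698.30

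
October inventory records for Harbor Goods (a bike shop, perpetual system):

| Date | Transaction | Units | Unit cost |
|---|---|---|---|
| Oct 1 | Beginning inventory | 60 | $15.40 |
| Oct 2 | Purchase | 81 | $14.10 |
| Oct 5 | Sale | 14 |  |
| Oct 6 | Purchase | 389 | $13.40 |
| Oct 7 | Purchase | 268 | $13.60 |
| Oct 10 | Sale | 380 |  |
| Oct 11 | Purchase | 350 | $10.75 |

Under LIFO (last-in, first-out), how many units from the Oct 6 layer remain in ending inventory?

Oct 5, 14 sold [LIFO — newest first]: 14 @ $14.10 = $197.40
Oct 10, 380 sold [LIFO — newest first]: 268 @ $13.60 + 112 @ $13.40 = $5,145.60
Total COGS = $197.40 + $5,145.60 = $5,343.00
Ending inventory: 60 @ $15.40 + 67 @ $14.10 + 277 @ $13.40 + 350 @ $10.75 = $9,343.00

277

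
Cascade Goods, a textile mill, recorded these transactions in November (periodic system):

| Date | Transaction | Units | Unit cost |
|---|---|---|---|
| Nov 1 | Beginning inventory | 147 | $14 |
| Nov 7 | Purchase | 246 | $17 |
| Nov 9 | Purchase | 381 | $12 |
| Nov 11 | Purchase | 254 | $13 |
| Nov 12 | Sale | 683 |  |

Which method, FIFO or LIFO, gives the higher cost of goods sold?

FIFO

FIFO COGS: 147 @ $14 + 246 @ $17 + 290 @ $12 = $9,720
LIFO COGS: 254 @ $13 + 381 @ $12 + 48 @ $17 = $8,690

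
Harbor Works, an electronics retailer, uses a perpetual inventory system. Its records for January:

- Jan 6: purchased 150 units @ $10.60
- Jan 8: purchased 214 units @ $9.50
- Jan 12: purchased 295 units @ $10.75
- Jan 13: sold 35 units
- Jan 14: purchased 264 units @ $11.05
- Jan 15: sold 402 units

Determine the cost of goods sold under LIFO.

COGS = $4,776.95

Jan 13, 35 sold [LIFO — newest first]: 35 @ $10.75 = $376.25
Jan 15, 402 sold [LIFO — newest first]: 264 @ $11.05 + 138 @ $10.75 = $4,400.70
Total COGS = $376.25 + $4,400.70 = $4,776.95
Ending inventory: 150 @ $10.60 + 214 @ $9.50 + 122 @ $10.75 = $4,934.50
Check: goods available $9,711.45 = COGS $4,776.95 + ending $4,934.50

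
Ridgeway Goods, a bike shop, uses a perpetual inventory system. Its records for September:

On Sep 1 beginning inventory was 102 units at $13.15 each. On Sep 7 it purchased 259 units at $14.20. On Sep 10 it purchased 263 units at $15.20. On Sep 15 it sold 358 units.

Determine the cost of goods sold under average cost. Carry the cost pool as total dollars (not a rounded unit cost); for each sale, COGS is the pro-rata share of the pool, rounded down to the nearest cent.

COGS = $5,173.04

After Sep 1: 102 on hand, pool $1,341.30 (≈ $13.1500 each)
After Sep 7: 361 on hand, pool $5,019.10 (≈ $13.9033 each)
After Sep 10: 624 on hand, pool $9,016.70 (≈ $14.4498 each)
Sep 15, sell 358: 358/624 × $9,016.70 → $5,173.04
Ending inventory (cost pool remaining) = $3,843.66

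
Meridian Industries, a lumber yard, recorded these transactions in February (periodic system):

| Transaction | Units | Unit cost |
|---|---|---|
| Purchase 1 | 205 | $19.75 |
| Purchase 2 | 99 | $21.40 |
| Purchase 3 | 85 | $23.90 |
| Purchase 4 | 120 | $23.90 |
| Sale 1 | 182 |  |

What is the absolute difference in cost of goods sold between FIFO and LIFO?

$755.30

FIFO COGS: 182 @ $19.75 = $3,594.50
LIFO COGS: 120 @ $23.90 + 62 @ $23.90 = $4,349.80
Difference = |$3,594.50 − $4,349.80| = $755.30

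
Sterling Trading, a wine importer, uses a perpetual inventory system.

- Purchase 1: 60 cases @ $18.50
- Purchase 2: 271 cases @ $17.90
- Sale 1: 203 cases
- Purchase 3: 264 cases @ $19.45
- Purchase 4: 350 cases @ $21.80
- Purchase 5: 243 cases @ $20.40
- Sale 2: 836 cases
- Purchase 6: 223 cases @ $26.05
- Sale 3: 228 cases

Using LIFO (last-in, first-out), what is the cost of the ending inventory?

Ending inventory = $2,638.40

Sale 1 (203) [LIFO — newest first]: 203 @ $17.90 = $3,633.70
Sale 2 (836) [LIFO — newest first]: 243 @ $20.40 + 350 @ $21.80 + 243 @ $19.45 = $17,313.55
Sale 3 (228) [LIFO — newest first]: 223 @ $26.05 + 5 @ $19.45 = $5,906.40
Total COGS = $3,633.70 + $17,313.55 + $5,906.40 = $26,853.65
Ending inventory: 60 @ $18.50 + 68 @ $17.90 + 16 @ $19.45 = $2,638.40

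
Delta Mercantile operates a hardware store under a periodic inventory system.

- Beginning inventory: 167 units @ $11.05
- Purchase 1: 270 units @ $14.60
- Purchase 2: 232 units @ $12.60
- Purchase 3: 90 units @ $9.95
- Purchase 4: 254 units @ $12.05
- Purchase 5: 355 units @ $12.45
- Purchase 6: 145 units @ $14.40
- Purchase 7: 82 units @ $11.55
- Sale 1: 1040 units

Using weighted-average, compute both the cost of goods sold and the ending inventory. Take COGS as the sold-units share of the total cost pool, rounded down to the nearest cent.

COGS = $13,120.04; ending inventory = $7,001.56

Sale 1, sell 1040: 1040/1595 × $20,121.60 → $13,120.04
Ending inventory (cost pool remaining) = $7,001.56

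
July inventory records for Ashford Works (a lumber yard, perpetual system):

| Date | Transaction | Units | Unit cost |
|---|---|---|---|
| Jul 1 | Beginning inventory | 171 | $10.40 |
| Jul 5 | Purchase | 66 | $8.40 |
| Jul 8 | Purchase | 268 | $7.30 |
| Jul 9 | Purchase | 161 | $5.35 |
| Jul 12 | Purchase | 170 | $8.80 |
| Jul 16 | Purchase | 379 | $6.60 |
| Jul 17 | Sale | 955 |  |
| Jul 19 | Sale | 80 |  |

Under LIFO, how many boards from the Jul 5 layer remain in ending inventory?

Jul 17, 955 sold [LIFO — newest first]: 379 @ $6.60 + 170 @ $8.80 + 161 @ $5.35 + 245 @ $7.30 = $6,647.25
Jul 19, 80 sold [LIFO — newest first]: 23 @ $7.30 + 57 @ $8.40 = $646.70
Total COGS = $6,647.25 + $646.70 = $7,293.95
Ending inventory: 171 @ $10.40 + 9 @ $8.40 = $1,854.00
Check: goods available $9,147.95 = COGS $7,293.95 + ending $1,854.00

9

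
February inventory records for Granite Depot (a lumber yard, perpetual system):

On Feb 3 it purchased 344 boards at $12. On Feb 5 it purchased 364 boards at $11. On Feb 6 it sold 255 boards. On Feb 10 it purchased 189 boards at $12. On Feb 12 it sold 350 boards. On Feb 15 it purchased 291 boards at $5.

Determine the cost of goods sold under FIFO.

COGS = $6,999

Feb 6, 255 sold [FIFO — oldest first]: 255 @ $12 = $3,060
Feb 12, 350 sold [FIFO — oldest first]: 89 @ $12 + 261 @ $11 = $3,939
Total COGS = $3,060 + $3,939 = $6,999
Ending inventory: 103 @ $11 + 189 @ $12 + 291 @ $5 = $4,856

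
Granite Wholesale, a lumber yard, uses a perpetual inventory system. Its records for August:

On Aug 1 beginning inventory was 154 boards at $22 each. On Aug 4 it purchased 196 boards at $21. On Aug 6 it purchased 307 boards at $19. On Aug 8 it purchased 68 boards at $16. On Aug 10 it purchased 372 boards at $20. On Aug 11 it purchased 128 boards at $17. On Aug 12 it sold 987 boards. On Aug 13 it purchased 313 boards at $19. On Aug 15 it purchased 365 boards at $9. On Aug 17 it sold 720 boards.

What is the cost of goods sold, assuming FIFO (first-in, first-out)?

COGS = $31,509

Aug 12, 987 sold [FIFO — oldest first]: 154 @ $22 + 196 @ $21 + 307 @ $19 + 68 @ $16 + 262 @ $20 = $19,665
Aug 17, 720 sold [FIFO — oldest first]: 110 @ $20 + 128 @ $17 + 313 @ $19 + 169 @ $9 = $11,844
Total COGS = $19,665 + $11,844 = $31,509
Ending inventory: 196 @ $9 = $1,764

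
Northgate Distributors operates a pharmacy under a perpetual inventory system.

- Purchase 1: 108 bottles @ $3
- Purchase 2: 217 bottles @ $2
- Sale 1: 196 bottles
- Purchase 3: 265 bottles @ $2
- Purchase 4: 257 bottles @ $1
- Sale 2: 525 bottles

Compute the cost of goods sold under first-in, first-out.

COGS = $1,419

Sale 1 (196) [FIFO — oldest first]: 108 @ $3 + 88 @ $2 = $500
Sale 2 (525) [FIFO — oldest first]: 129 @ $2 + 265 @ $2 + 131 @ $1 = $919
Total COGS = $500 + $919 = $1,419
Ending inventory: 126 @ $1 = $126
Check: goods available $1,545 = COGS $1,419 + ending $126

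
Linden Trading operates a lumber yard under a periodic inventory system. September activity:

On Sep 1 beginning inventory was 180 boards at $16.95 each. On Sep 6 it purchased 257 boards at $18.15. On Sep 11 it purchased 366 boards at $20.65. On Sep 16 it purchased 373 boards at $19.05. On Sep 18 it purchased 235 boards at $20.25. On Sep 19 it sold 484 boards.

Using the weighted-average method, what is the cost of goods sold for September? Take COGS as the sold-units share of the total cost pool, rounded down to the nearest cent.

COGS = $9,308.80

Sep 19, sell 484: 484/1411 × $27,137.85 → $9,308.80
Ending inventory (cost pool remaining) = $17,829.05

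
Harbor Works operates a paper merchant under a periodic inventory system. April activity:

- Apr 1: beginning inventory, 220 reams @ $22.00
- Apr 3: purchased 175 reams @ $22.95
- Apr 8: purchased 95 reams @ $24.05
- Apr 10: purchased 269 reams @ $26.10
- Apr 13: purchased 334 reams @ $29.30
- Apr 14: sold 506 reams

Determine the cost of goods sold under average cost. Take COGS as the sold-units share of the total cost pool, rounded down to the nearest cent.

Apr 14, sell 506: 506/1093 × $27,948.10 → $12,938.46
Ending inventory (cost pool remaining) = $15,009.64

COGS = $12,938.46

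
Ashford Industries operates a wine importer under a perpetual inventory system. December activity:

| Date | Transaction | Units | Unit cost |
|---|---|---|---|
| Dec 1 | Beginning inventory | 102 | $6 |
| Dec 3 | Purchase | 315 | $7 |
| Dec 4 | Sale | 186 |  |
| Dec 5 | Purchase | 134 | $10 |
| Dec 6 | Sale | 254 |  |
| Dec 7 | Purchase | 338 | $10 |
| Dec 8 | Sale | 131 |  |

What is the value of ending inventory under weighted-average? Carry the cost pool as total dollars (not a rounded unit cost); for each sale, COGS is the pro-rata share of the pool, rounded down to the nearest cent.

Ending inventory = $3,018.58

After Dec 1: 102 on hand, pool $612.00 (≈ $6.0000 each)
After Dec 3: 417 on hand, pool $2,817.00 (≈ $6.7554 each)
Dec 4, sell 186: 186/417 × $2,817.00 → $1,256.50
After Dec 5: 365 on hand, pool $2,900.50 (≈ $7.9466 each)
Dec 6, sell 254: 254/365 × $2,900.50 → $2,018.43
After Dec 7: 449 on hand, pool $4,262.07 (≈ $9.4924 each)
Dec 8, sell 131: 131/449 × $4,262.07 → $1,243.49
Total COGS = $1,256.50 + $2,018.43 + $1,243.49 = $4,518.42
Ending inventory (cost pool remaining) = $3,018.58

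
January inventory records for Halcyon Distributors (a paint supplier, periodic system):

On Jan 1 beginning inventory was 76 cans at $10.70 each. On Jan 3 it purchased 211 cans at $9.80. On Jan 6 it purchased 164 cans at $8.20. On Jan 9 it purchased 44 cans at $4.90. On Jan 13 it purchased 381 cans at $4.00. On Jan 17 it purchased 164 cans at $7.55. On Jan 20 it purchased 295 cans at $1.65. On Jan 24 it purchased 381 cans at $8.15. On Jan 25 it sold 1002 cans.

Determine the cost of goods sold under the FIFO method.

Jan 25, 1002 sold [FIFO — oldest first]: 76 @ $10.70 + 211 @ $9.80 + 164 @ $8.20 + 44 @ $4.90 + 381 @ $4.00 + 126 @ $7.55 = $6,916.70
Ending inventory: 38 @ $7.55 + 295 @ $1.65 + 381 @ $8.15 = $3,878.80

COGS = $6,916.70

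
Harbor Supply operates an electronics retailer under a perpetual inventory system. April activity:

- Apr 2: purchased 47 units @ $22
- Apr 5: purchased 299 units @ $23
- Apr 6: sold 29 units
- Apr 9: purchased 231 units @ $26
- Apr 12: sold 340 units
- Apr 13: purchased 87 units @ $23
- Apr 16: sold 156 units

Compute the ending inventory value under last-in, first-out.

Apr 6, 29 sold [LIFO — newest first]: 29 @ $23 = $667
Apr 12, 340 sold [LIFO — newest first]: 231 @ $26 + 109 @ $23 = $8,513
Apr 16, 156 sold [LIFO — newest first]: 87 @ $23 + 69 @ $23 = $3,588
Total COGS = $667 + $8,513 + $3,588 = $12,768
Ending inventory: 47 @ $22 + 92 @ $23 = $3,150

Ending inventory = $3,150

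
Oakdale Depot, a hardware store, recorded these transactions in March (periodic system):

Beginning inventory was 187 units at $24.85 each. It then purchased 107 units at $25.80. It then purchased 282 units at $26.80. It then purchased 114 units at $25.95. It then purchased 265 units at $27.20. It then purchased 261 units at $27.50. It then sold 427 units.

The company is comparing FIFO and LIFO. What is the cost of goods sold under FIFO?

FIFO COGS: 187 @ $24.85 + 107 @ $25.80 + 133 @ $26.80 = $10,971.95
LIFO COGS: 261 @ $27.50 + 166 @ $27.20 = $11,692.70

COGS = $10,971.95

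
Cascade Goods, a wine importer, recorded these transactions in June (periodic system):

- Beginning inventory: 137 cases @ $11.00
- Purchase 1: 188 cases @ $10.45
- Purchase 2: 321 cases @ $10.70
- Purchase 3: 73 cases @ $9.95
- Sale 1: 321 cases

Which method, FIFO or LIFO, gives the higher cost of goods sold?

FIFO COGS: 137 @ $11.00 + 184 @ $10.45 = $3,429.80
LIFO COGS: 73 @ $9.95 + 248 @ $10.70 = $3,379.95

FIFO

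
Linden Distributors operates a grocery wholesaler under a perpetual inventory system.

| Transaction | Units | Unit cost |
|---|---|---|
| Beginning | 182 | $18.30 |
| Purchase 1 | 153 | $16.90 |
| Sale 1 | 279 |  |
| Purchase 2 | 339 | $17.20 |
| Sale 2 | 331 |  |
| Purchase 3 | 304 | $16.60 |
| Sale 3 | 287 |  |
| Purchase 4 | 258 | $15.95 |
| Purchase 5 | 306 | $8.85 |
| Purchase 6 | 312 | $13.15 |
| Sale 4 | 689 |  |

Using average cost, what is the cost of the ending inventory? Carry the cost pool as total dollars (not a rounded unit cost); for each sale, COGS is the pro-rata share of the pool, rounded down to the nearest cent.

Ending inventory = $3,438.91

After Beginning: 182 on hand, pool $3,330.60 (≈ $18.3000 each)
After Purchase 1: 335 on hand, pool $5,916.30 (≈ $17.6606 each)
Sale 1, sell 279: 279/335 × $5,916.30 → $4,927.30
After Purchase 2: 395 on hand, pool $6,819.80 (≈ $17.2653 each)
Sale 2, sell 331: 331/395 × $6,819.80 → $5,714.81
After Purchase 3: 368 on hand, pool $6,151.39 (≈ $16.7157 each)
Sale 3, sell 287: 287/368 × $6,151.39 → $4,797.41
After Purchase 4: 339 on hand, pool $5,469.08 (≈ $16.1330 each)
After Purchase 5: 645 on hand, pool $8,177.18 (≈ $12.6778 each)
After Purchase 6: 957 on hand, pool $12,279.98 (≈ $12.8317 each)
Sale 4, sell 689: 689/957 × $12,279.98 → $8,841.07
Total COGS = $4,927.30 + $5,714.81 + $4,797.41 + $8,841.07 = $24,280.59
Ending inventory (cost pool remaining) = $3,438.91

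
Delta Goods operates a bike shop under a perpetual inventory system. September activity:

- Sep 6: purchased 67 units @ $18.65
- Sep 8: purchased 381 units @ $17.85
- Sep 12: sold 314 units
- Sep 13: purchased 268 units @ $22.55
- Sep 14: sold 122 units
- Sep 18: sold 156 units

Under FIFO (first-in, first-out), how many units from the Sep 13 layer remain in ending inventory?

124

Sep 12, 314 sold [FIFO — oldest first]: 67 @ $18.65 + 247 @ $17.85 = $5,658.50
Sep 14, 122 sold [FIFO — oldest first]: 122 @ $17.85 = $2,177.70
Sep 18, 156 sold [FIFO — oldest first]: 12 @ $17.85 + 144 @ $22.55 = $3,461.40
Total COGS = $5,658.50 + $2,177.70 + $3,461.40 = $11,297.60
Ending inventory: 124 @ $22.55 = $2,796.20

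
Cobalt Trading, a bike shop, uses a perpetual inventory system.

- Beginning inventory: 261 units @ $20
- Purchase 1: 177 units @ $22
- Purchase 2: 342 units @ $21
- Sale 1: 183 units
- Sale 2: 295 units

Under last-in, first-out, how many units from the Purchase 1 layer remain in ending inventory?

Sale 1 (183) [LIFO — newest first]: 183 @ $21 = $3,843
Sale 2 (295) [LIFO — newest first]: 159 @ $21 + 136 @ $22 = $6,331
Total COGS = $3,843 + $6,331 = $10,174
Ending inventory: 261 @ $20 + 41 @ $22 = $6,122
Check: goods available $16,296 = COGS $10,174 + ending $6,122

41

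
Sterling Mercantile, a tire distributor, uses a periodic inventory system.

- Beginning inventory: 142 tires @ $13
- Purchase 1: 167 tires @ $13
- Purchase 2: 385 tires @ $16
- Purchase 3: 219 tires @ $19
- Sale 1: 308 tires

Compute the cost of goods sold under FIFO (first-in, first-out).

Sale 1 (308) [FIFO — oldest first]: 142 @ $13 + 166 @ $13 = $4,004
Ending inventory: 1 @ $13 + 385 @ $16 + 219 @ $19 = $10,334
Check: goods available $14,338 = COGS $4,004 + ending $10,334

COGS = $4,004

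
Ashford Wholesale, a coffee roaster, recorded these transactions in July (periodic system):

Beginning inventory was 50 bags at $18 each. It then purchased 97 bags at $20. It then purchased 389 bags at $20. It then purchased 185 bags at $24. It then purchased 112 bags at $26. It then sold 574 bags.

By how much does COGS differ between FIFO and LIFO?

FIFO COGS: 50 @ $18 + 97 @ $20 + 389 @ $20 + 38 @ $24 = $11,532
LIFO COGS: 112 @ $26 + 185 @ $24 + 277 @ $20 = $12,892
Difference = |$11,532 − $12,892| = $1,360

$1,360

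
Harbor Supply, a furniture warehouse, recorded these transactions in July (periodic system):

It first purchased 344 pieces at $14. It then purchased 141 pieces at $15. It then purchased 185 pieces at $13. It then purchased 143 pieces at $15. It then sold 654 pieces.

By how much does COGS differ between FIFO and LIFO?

FIFO COGS: 344 @ $14 + 141 @ $15 + 169 @ $13 = $9,128
LIFO COGS: 143 @ $15 + 185 @ $13 + 141 @ $15 + 185 @ $14 = $9,255
Difference = |$9,128 − $9,255| = $127

$127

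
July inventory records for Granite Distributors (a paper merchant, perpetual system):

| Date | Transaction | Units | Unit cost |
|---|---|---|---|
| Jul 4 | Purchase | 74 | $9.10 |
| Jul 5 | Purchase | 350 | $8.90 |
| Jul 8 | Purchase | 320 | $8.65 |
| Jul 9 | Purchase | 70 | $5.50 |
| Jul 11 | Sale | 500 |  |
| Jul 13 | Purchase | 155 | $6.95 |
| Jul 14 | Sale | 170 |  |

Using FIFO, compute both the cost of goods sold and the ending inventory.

COGS = $5,916.30; ending inventory = $2,102.35

Jul 11, 500 sold [FIFO — oldest first]: 74 @ $9.10 + 350 @ $8.90 + 76 @ $8.65 = $4,445.80
Jul 14, 170 sold [FIFO — oldest first]: 170 @ $8.65 = $1,470.50
Total COGS = $4,445.80 + $1,470.50 = $5,916.30
Ending inventory: 74 @ $8.65 + 70 @ $5.50 + 155 @ $6.95 = $2,102.35
Check: goods available $8,018.65 = COGS $5,916.30 + ending $2,102.35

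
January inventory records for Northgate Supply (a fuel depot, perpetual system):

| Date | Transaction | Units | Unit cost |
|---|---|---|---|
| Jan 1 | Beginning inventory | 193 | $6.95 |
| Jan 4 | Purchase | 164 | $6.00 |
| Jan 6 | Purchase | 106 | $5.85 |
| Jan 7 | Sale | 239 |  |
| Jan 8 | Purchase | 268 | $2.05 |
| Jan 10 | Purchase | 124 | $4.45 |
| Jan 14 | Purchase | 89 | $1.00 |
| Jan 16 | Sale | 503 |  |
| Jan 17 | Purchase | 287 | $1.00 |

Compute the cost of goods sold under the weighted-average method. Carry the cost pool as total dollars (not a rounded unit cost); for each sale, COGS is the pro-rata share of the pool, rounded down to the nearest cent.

After Jan 1: 193 on hand, pool $1,341.35 (≈ $6.9500 each)
After Jan 4: 357 on hand, pool $2,325.35 (≈ $6.5136 each)
After Jan 6: 463 on hand, pool $2,945.45 (≈ $6.3617 each)
Jan 7, sell 239: 239/463 × $2,945.45 → $1,520.43
After Jan 8: 492 on hand, pool $1,974.42 (≈ $4.0130 each)
After Jan 10: 616 on hand, pool $2,526.22 (≈ $4.1010 each)
After Jan 14: 705 on hand, pool $2,615.22 (≈ $3.7095 each)
Jan 16, sell 503: 503/705 × $2,615.22 → $1,865.89
After Jan 17: 489 on hand, pool $1,036.33 (≈ $2.1193 each)
Total COGS = $1,520.43 + $1,865.89 = $3,386.32
Ending inventory (cost pool remaining) = $1,036.33
Check: goods available $4,422.65 = COGS $3,386.32 + ending $1,036.33

COGS = $3,386.32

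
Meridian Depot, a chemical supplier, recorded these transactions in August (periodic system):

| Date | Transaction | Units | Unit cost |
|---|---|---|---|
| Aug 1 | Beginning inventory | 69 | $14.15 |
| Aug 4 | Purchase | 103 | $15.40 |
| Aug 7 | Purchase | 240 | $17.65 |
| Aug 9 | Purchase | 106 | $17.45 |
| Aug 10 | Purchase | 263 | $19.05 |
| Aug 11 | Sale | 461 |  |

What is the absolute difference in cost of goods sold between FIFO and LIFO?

FIFO COGS: 69 @ $14.15 + 103 @ $15.40 + 240 @ $17.65 + 49 @ $17.45 = $7,653.60
LIFO COGS: 263 @ $19.05 + 106 @ $17.45 + 92 @ $17.65 = $8,483.65
Difference = |$7,653.60 − $8,483.65| = $830.05

$830.05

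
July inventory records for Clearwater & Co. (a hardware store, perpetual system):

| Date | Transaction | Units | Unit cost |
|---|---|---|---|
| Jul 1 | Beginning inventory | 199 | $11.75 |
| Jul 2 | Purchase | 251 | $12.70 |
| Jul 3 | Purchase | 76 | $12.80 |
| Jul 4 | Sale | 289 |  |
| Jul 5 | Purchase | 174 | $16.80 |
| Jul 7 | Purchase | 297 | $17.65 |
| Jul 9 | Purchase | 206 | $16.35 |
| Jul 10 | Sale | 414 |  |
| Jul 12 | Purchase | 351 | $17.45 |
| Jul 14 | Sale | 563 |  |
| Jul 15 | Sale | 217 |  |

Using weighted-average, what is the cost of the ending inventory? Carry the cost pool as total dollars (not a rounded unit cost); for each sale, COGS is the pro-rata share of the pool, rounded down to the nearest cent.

Ending inventory = $1,171.05

After Jul 1: 199 on hand, pool $2,338.25 (≈ $11.7500 each)
After Jul 2: 450 on hand, pool $5,525.95 (≈ $12.2799 each)
After Jul 3: 526 on hand, pool $6,498.75 (≈ $12.3550 each)
Jul 4, sell 289: 289/526 × $6,498.75 → $3,570.60
After Jul 5: 411 on hand, pool $5,851.35 (≈ $14.2369 each)
After Jul 7: 708 on hand, pool $11,093.40 (≈ $15.6686 each)
After Jul 9: 914 on hand, pool $14,461.50 (≈ $15.8222 each)
Jul 10, sell 414: 414/914 × $14,461.50 → $6,550.39
After Jul 12: 851 on hand, pool $14,036.06 (≈ $16.4936 each)
Jul 14, sell 563: 563/851 × $14,036.06 → $9,285.90
Jul 15, sell 217: 217/288 × $4,750.16 → $3,579.11
Total COGS = $3,570.60 + $6,550.39 + $9,285.90 + $3,579.11 = $22,986.00
Ending inventory (cost pool remaining) = $1,171.05
Check: goods available $24,157.05 = COGS $22,986.00 + ending $1,171.05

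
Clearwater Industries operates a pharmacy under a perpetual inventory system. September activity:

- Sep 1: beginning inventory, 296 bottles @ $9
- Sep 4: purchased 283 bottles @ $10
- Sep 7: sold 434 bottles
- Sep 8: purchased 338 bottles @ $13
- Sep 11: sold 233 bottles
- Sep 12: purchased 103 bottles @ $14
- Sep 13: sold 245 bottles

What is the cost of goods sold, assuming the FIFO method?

Sep 7, 434 sold [FIFO — oldest first]: 296 @ $9 + 138 @ $10 = $4,044
Sep 11, 233 sold [FIFO — oldest first]: 145 @ $10 + 88 @ $13 = $2,594
Sep 13, 245 sold [FIFO — oldest first]: 245 @ $13 = $3,185
Total COGS = $4,044 + $2,594 + $3,185 = $9,823
Ending inventory: 5 @ $13 + 103 @ $14 = $1,507

COGS = $9,823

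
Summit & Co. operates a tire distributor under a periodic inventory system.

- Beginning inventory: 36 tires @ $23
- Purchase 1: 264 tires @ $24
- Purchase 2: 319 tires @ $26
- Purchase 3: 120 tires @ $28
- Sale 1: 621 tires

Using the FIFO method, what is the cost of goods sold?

COGS = $15,514

Sale 1 (621) [FIFO — oldest first]: 36 @ $23 + 264 @ $24 + 319 @ $26 + 2 @ $28 = $15,514
Ending inventory: 118 @ $28 = $3,304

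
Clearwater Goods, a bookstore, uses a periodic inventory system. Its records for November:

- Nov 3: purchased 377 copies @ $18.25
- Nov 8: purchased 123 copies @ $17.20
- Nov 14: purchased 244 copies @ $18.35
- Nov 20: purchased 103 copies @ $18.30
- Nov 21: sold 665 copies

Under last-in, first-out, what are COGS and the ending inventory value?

COGS = $12,036.65; ending inventory = $3,321.50

Nov 21, 665 sold [LIFO — newest first]: 103 @ $18.30 + 244 @ $18.35 + 123 @ $17.20 + 195 @ $18.25 = $12,036.65
Ending inventory: 182 @ $18.25 = $3,321.50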